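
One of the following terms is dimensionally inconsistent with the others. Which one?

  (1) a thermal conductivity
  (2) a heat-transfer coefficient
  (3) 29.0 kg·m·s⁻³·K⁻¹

In SI base units:
  (1) [thermal conductivity] = kg·m·s⁻³·K⁻¹
  (2) [heat-transfer coefficient] = kg·s⁻³·K⁻¹
  (3) kg·m·s⁻³·K⁻¹
All reduce to kg·m·s⁻³·K⁻¹ except (2), which is kg·s⁻³·K⁻¹.

(2)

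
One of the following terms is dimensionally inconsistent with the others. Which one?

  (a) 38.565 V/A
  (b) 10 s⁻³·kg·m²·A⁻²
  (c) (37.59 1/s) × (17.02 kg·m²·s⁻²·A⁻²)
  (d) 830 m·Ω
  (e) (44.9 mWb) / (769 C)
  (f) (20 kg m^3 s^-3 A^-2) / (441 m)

(d)

Expand each in SI base units:
  (a) V·A⁻¹ = J·C⁻¹·A⁻¹ = kg·m²·s⁻³·A⁻²
  (b) kg·m²·s⁻³·A⁻²
  (c) [s⁻¹] · [kg·m²·s⁻²·A⁻²] = kg·m²·s⁻³·A⁻²
  (d) Ω·m = V·A⁻¹·m = kg·m³·s⁻³·A⁻²
  (e) [kg·m²·s⁻²·A⁻¹] / [s·A] = kg·m²·s⁻³·A⁻²
  (f) [kg·m³·s⁻³·A⁻²] / [m] = kg·m²·s⁻³·A⁻²
All reduce to kg·m²·s⁻³·A⁻² except (d), which is kg·m³·s⁻³·A⁻².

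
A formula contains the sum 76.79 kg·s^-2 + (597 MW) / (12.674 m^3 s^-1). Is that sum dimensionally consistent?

In SI base units:
  76.79 kg·s^-2:  kg·s⁻²
  (597 MW) / (12.674 m^3 s^-1):  [kg·m²·s⁻³] / [m³·s⁻¹] = kg·m⁻¹·s⁻²
kg·s⁻² ≠ kg·m⁻¹·s⁻², so they cannot be added.

No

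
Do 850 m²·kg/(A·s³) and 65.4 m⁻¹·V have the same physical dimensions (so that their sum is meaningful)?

Work out the base dimensions of each:
  850 m²·kg/(A·s³):  kg·m²·s⁻³·A⁻¹
  65.4 m⁻¹·V:  V·m⁻¹ = J·C⁻¹·m⁻¹ = kg·m·s⁻³·A⁻¹
kg·m²·s⁻³·A⁻¹ ≠ kg·m·s⁻³·A⁻¹, so they cannot be added.

No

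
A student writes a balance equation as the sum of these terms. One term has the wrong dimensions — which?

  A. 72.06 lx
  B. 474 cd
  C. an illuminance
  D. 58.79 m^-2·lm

Reduce each to base SI dimensions:
  A. lx = lm·m⁻² = m⁻²·cd
  B. cd
  C. [illuminance] = m⁻²·cd
  D. lm·m⁻² = cd·m⁻² = m⁻²·cd
All reduce to m⁻²·cd except B., which is cd.

B.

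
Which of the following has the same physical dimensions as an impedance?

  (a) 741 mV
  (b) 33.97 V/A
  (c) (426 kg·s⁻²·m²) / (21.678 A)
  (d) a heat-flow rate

(b)

Reference: [impedance] = kg·m²·s⁻³·A⁻².
Each option:
  (a) V = J·C⁻¹ = kg·m²·s⁻³·A⁻¹
  (b) V·A⁻¹ = J·C⁻¹·A⁻¹ = kg·m²·s⁻³·A⁻²  ← same
  (c) [kg·m²·s⁻²] / [A] = kg·m²·s⁻²·A⁻¹
  (d) [heat-flow rate] = kg·m²·s⁻³
Only (b) matches kg·m²·s⁻³·A⁻².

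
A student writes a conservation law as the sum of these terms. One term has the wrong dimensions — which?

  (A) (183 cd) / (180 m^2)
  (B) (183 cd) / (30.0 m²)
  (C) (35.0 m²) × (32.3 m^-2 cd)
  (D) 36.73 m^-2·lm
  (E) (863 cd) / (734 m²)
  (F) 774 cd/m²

Work out the base dimensions of each:
  (A) [cd] / [m²] = m⁻²·cd
  (B) [cd] / [m²] = m⁻²·cd
  (C) [m²] · [m⁻²·cd] = cd
  (D) lm·m⁻² = cd·m⁻² = m⁻²·cd
  (E) [cd] / [m²] = m⁻²·cd
  (F) cd·m⁻² = m⁻²·cd
All reduce to m⁻²·cd except (C), which is cd.

(C)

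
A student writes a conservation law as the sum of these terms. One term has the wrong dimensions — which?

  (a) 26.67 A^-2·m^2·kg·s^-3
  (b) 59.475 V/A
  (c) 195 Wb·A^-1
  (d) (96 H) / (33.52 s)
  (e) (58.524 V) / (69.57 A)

(c)

In SI base units:
  (a) kg·m²·s⁻³·A⁻²
  (b) V·A⁻¹ = J·C⁻¹·A⁻¹ = kg·m²·s⁻³·A⁻²
  (c) Wb·A⁻¹ = V·s·A⁻¹ = kg·m²·s⁻²·A⁻²
  (d) [kg·m²·s⁻²·A⁻²] / [s] = kg·m²·s⁻³·A⁻²
  (e) [kg·m²·s⁻³·A⁻¹] / [A] = kg·m²·s⁻³·A⁻²
All reduce to kg·m²·s⁻³·A⁻² except (c), which is kg·m²·s⁻²·A⁻².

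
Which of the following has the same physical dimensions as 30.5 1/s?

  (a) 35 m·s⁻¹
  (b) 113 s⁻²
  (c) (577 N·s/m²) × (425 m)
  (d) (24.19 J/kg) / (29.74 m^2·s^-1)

(d)

Reference: s⁻¹.
Each option:
  (a) m·s⁻¹
  (b) s⁻²
  (c) [kg·m⁻¹·s⁻¹] · [m] = kg·s⁻¹
  (d) [m²·s⁻²] / [m²·s⁻¹] = s⁻¹  ← same
Only (d) matches s⁻¹.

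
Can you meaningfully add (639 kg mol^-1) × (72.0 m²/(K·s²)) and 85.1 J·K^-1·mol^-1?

Yes

Expand each in SI base units:
  (639 kg mol^-1) × (72.0 m²/(K·s²)):  [kg·mol⁻¹] · [m²·s⁻²·K⁻¹] = kg·m²·s⁻²·K⁻¹·mol⁻¹
  85.1 J·K^-1·mol^-1:  J·mol⁻¹·K⁻¹ = N·m·mol⁻¹·K⁻¹ = kg·m²·s⁻²·K⁻¹·mol⁻¹
Both are kg·m²·s⁻²·K⁻¹·mol⁻¹, so they have the same dimensions and can be added.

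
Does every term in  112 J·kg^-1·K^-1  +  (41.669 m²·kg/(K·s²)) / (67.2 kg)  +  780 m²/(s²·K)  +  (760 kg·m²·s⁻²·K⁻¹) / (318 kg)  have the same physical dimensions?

Expand each in SI base units:
  112 J·kg^-1·K^-1:  J·kg⁻¹·K⁻¹ = N·m·kg⁻¹·K⁻¹ = m²·s⁻²·K⁻¹
  (41.669 m²·kg/(K·s²)) / (67.2 kg):  [kg·m²·s⁻²·K⁻¹] / [kg] = m²·s⁻²·K⁻¹
  780 m²/(s²·K):  m²·s⁻²·K⁻¹
  (760 kg·m²·s⁻²·K⁻¹) / (318 kg):  [kg·m²·s⁻²·K⁻¹] / [kg] = m²·s⁻²·K⁻¹
Every term reduces to m²·s⁻²·K⁻¹.

Yes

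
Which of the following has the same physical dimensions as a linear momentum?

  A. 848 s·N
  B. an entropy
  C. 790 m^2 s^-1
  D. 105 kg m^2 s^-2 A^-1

A.

Reference: [linear momentum] = kg·m·s⁻¹.
Each option:
  A. N·s = kg·m·s⁻²·s = kg·m·s⁻¹  ← same
  B. [entropy] = kg·m²·s⁻²·K⁻¹
  C. m²·s⁻¹
  D. kg·m²·s⁻²·A⁻¹
Only A. matches kg·m·s⁻¹.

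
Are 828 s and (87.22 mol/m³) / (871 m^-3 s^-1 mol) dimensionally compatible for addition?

Yes

Dimensions:
  828 s:  s
  (87.22 mol/m³) / (871 m^-3 s^-1 mol):  [m⁻³·mol] / [m⁻³·s⁻¹·mol] = s
Both are s, so they have the same dimensions and can be added.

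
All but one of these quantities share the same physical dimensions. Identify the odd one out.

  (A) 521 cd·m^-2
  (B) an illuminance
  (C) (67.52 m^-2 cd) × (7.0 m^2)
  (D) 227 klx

Expand each in SI base units:
  (A) cd·m⁻² = m⁻²·cd
  (B) [illuminance] = m⁻²·cd
  (C) [m⁻²·cd] · [m²] = cd
  (D) lx = lm·m⁻² = m⁻²·cd
All reduce to m⁻²·cd except (C), which is cd.

(C)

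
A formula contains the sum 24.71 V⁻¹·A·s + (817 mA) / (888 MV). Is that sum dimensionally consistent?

No

Work out the base dimensions of each:
  24.71 V⁻¹·A·s:  A·s·V⁻¹ = A·s·(J·C⁻¹)⁻¹ = kg⁻¹·m⁻²·s⁴·A²
  (817 mA) / (888 MV):  [A] / [kg·m²·s⁻³·A⁻¹] = kg⁻¹·m⁻²·s³·A²
kg⁻¹·m⁻²·s⁴·A² ≠ kg⁻¹·m⁻²·s³·A², so they cannot be added.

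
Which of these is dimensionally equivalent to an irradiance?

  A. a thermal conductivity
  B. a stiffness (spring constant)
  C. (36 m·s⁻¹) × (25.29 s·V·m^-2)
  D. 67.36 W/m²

D.

Reference: [irradiance] = kg·s⁻³.
Each option:
  A. [thermal conductivity] = kg·m·s⁻³·K⁻¹
  B. [stiffness (spring constant)] = kg·s⁻²
  C. [m·s⁻¹] · [kg·s⁻²·A⁻¹] = kg·m·s⁻³·A⁻¹
  D. W·m⁻² = J·s⁻¹·m⁻² = kg·s⁻³  ← same
Only D. matches kg·s⁻³.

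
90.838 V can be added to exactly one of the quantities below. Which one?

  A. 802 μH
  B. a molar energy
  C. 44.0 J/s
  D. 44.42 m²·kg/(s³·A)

D.

Reference: V = J·C⁻¹ = kg·m²·s⁻³·A⁻¹.
Each option:
  A. H = V·s·A⁻¹ = kg·m²·s⁻²·A⁻²
  B. [molar energy] = kg·m²·s⁻²·mol⁻¹
  C. J·s⁻¹ = N·m·s⁻¹ = kg·m²·s⁻³
  D. kg·m²·s⁻³·A⁻¹  ← same
Only D. matches kg·m²·s⁻³·A⁻¹.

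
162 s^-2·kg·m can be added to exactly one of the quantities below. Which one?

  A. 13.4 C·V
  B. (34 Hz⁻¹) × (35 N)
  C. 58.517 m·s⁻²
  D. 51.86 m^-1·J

Reference: kg·m·s⁻².
Each option:
  A. C·V = s·A·J·C⁻¹ = kg·m²·s⁻²
  B. [s] · [kg·m·s⁻²] = kg·m·s⁻¹
  C. m·s⁻²
  D. J·m⁻¹ = N·m·m⁻¹ = kg·m·s⁻²  ← same
Only D. matches kg·m·s⁻².

D.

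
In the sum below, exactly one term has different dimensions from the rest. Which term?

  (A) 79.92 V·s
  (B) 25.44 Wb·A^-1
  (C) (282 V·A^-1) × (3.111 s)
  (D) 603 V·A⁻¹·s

(A)

Work out the base dimensions of each:
  (A) V·s = J·C⁻¹·s = kg·m²·s⁻²·A⁻¹
  (B) Wb·A⁻¹ = V·s·A⁻¹ = kg·m²·s⁻²·A⁻²
  (C) [kg·m²·s⁻³·A⁻²] · [s] = kg·m²·s⁻²·A⁻²
  (D) V·s·A⁻¹ = J·C⁻¹·s·A⁻¹ = kg·m²·s⁻²·A⁻²
All reduce to kg·m²·s⁻²·A⁻² except (A), which is kg·m²·s⁻²·A⁻¹.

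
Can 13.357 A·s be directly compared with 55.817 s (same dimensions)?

Dimensions:
  13.357 A·s:  A·s = s·A
  55.817 s:  s
s·A ≠ s, so they cannot be added.

No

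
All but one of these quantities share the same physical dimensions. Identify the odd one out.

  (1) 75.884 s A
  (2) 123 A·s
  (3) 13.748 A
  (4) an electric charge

Expand each in SI base units:
  (1) s·A
  (2) A·s = s·A
  (3) A
  (4) [electric charge] = s·A
All reduce to s·A except (3), which is A.

(3)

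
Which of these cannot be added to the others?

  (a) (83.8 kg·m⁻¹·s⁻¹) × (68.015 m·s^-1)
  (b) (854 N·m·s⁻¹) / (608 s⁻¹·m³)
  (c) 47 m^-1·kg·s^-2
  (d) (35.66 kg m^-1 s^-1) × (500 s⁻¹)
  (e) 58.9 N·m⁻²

Reduce each to base SI dimensions:
  (a) [kg·m⁻¹·s⁻¹] · [m·s⁻¹] = kg·s⁻²
  (b) [kg·m²·s⁻³] / [m³·s⁻¹] = kg·m⁻¹·s⁻²
  (c) kg·m⁻¹·s⁻²
  (d) [kg·m⁻¹·s⁻¹] · [s⁻¹] = kg·m⁻¹·s⁻²
  (e) N·m⁻² = kg·m·s⁻²·m⁻² = kg·m⁻¹·s⁻²
All reduce to kg·m⁻¹·s⁻² except (a), which is kg·s⁻².

(a)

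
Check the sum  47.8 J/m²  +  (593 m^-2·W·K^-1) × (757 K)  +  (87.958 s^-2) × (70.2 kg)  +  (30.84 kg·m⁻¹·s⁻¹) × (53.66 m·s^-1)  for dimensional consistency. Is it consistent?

No

Expand each in SI base units:
  47.8 J/m²:  J·m⁻² = N·m·m⁻² = kg·s⁻²
  (593 m^-2·W·K^-1) × (757 K):  [kg·s⁻³·K⁻¹] · [K] = kg·s⁻³
  (87.958 s^-2) × (70.2 kg):  [s⁻²] · [kg] = kg·s⁻²
  (30.84 kg·m⁻¹·s⁻¹) × (53.66 m·s^-1):  [kg·m⁻¹·s⁻¹] · [m·s⁻¹] = kg·s⁻²
The terms do not share a single dimension (kg·s⁻² vs kg·s⁻³).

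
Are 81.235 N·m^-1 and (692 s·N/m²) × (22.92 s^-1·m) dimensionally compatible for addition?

Yes

Reduce each to base SI dimensions:
  81.235 N·m^-1:  N·m⁻¹ = kg·m·s⁻²·m⁻¹ = kg·s⁻²
  (692 s·N/m²) × (22.92 s^-1·m):  [kg·m⁻¹·s⁻¹] · [m·s⁻¹] = kg·s⁻²
Both are kg·s⁻², so they have the same dimensions and can be added.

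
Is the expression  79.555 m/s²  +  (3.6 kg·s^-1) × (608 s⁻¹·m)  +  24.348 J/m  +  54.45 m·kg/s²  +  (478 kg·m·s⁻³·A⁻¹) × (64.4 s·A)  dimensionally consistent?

No

Expand each in SI base units:
  79.555 m/s²:  m·s⁻²
  (3.6 kg·s^-1) × (608 s⁻¹·m):  [kg·s⁻¹] · [m·s⁻¹] = kg·m·s⁻²
  24.348 J/m:  J·m⁻¹ = N·m·m⁻¹ = kg·m·s⁻²
  54.45 m·kg/s²:  kg·m·s⁻²
  (478 kg·m·s⁻³·A⁻¹) × (64.4 s·A):  [kg·m·s⁻³·A⁻¹] · [s·A] = kg·m·s⁻²
The terms do not share a single dimension (kg·m·s⁻² vs m·s⁻²).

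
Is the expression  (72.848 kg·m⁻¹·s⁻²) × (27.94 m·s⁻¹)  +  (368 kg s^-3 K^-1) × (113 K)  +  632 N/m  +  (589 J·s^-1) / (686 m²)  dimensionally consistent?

No

Dimensions:
  (72.848 kg·m⁻¹·s⁻²) × (27.94 m·s⁻¹):  [kg·m⁻¹·s⁻²] · [m·s⁻¹] = kg·s⁻³
  (368 kg s^-3 K^-1) × (113 K):  [kg·s⁻³·K⁻¹] · [K] = kg·s⁻³
  632 N/m:  N·m⁻¹ = kg·m·s⁻²·m⁻¹ = kg·s⁻²
  (589 J·s^-1) / (686 m²):  [kg·m²·s⁻³] / [m²] = kg·s⁻³
The terms do not share a single dimension (kg·s⁻² vs kg·s⁻³).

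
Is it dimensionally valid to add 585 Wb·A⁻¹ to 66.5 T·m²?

No

Reduce each to base SI dimensions:
  585 Wb·A⁻¹:  Wb·A⁻¹ = V·s·A⁻¹ = kg·m²·s⁻²·A⁻²
  66.5 T·m²:  T·m² = Wb·m⁻²·m² = kg·m²·s⁻²·A⁻¹
kg·m²·s⁻²·A⁻² ≠ kg·m²·s⁻²·A⁻¹, so they cannot be added.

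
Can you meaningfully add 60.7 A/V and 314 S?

Work out the base dimensions of each:
  60.7 A/V:  A·V⁻¹ = A·(J·C⁻¹)⁻¹ = kg⁻¹·m⁻²·s³·A²
  314 S:  S = Ω⁻¹ = kg⁻¹·m⁻²·s³·A²
Both are kg⁻¹·m⁻²·s³·A², so they have the same dimensions and can be added.

Yes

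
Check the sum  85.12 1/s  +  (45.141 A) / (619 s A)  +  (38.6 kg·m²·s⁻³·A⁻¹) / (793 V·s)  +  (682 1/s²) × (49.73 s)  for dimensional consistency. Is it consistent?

Yes

Dimensions:
  85.12 1/s:  s⁻¹
  (45.141 A) / (619 s A):  [A] / [s·A] = s⁻¹
  (38.6 kg·m²·s⁻³·A⁻¹) / (793 V·s):  [kg·m²·s⁻³·A⁻¹] / [kg·m²·s⁻²·A⁻¹] = s⁻¹
  (682 1/s²) × (49.73 s):  [s⁻²] · [s] = s⁻¹
Every term reduces to s⁻¹.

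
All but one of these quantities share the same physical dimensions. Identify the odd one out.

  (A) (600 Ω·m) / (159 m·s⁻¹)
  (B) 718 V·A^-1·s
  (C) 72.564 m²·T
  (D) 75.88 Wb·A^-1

Dimensions:
  (A) [kg·m³·s⁻³·A⁻²] / [m·s⁻¹] = kg·m²·s⁻²·A⁻²
  (B) V·s·A⁻¹ = J·C⁻¹·s·A⁻¹ = kg·m²·s⁻²·A⁻²
  (C) T·m² = Wb·m⁻²·m² = kg·m²·s⁻²·A⁻¹
  (D) Wb·A⁻¹ = V·s·A⁻¹ = kg·m²·s⁻²·A⁻²
All reduce to kg·m²·s⁻²·A⁻² except (C), which is kg·m²·s⁻²·A⁻¹.

(C)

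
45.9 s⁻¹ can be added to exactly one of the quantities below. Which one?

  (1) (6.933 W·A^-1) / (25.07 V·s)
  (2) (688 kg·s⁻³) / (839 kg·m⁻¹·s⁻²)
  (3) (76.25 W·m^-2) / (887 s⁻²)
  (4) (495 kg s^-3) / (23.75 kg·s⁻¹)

(1)

Reference: s⁻¹.
Each option:
  (1) [kg·m²·s⁻³·A⁻¹] / [kg·m²·s⁻²·A⁻¹] = s⁻¹  ← same
  (2) [kg·s⁻³] / [kg·m⁻¹·s⁻²] = m·s⁻¹
  (3) [kg·s⁻³] / [s⁻²] = kg·s⁻¹
  (4) [kg·s⁻³] / [kg·s⁻¹] = s⁻²
Only (1) matches s⁻¹.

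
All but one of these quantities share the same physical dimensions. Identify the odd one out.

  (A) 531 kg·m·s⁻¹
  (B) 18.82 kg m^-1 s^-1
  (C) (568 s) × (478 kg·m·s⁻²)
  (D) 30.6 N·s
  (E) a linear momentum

(B)

Expand each in SI base units:
  (A) kg·m·s⁻¹
  (B) kg·m⁻¹·s⁻¹
  (C) [s] · [kg·m·s⁻²] = kg·m·s⁻¹
  (D) N·s = kg·m·s⁻²·s = kg·m·s⁻¹
  (E) [linear momentum] = kg·m·s⁻¹
All reduce to kg·m·s⁻¹ except (B), which is kg·m⁻¹·s⁻¹.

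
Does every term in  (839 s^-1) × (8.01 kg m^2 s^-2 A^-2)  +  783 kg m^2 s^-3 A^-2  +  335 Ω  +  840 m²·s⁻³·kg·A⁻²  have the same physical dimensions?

Yes

In SI base units:
  (839 s^-1) × (8.01 kg m^2 s^-2 A^-2):  [s⁻¹] · [kg·m²·s⁻²·A⁻²] = kg·m²·s⁻³·A⁻²
  783 kg m^2 s^-3 A^-2:  kg·m²·s⁻³·A⁻²
  335 Ω:  Ω = V·A⁻¹ = kg·m²·s⁻³·A⁻²
  840 m²·s⁻³·kg·A⁻²:  kg·m²·s⁻³·A⁻²
Every term reduces to kg·m²·s⁻³·A⁻².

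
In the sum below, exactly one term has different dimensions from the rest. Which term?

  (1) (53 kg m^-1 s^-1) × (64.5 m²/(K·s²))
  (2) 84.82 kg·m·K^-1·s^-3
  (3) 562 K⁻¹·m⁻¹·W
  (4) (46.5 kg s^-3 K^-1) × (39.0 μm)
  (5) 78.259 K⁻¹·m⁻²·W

(5)

Reduce each to base SI dimensions:
  (1) [kg·m⁻¹·s⁻¹] · [m²·s⁻²·K⁻¹] = kg·m·s⁻³·K⁻¹
  (2) kg·m·s⁻³·K⁻¹
  (3) W·m⁻¹·K⁻¹ = J·s⁻¹·m⁻¹·K⁻¹ = kg·m·s⁻³·K⁻¹
  (4) [kg·s⁻³·K⁻¹] · [m] = kg·m·s⁻³·K⁻¹
  (5) W·m⁻²·K⁻¹ = J·s⁻¹·m⁻²·K⁻¹ = kg·s⁻³·K⁻¹
All reduce to kg·m·s⁻³·K⁻¹ except (5), which is kg·s⁻³·K⁻¹.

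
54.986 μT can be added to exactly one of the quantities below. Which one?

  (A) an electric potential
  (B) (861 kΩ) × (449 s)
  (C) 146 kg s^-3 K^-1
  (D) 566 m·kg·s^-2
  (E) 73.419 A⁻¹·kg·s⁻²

(E)

Reference: T = Wb·m⁻² = kg·s⁻²·A⁻¹.
Each option:
  (A) [electric potential] = kg·m²·s⁻³·A⁻¹
  (B) [kg·m²·s⁻³·A⁻²] · [s] = kg·m²·s⁻²·A⁻²
  (C) kg·s⁻³·K⁻¹
  (D) kg·m·s⁻²
  (E) kg·s⁻²·A⁻¹  ← same
Only (E) matches kg·s⁻²·A⁻¹.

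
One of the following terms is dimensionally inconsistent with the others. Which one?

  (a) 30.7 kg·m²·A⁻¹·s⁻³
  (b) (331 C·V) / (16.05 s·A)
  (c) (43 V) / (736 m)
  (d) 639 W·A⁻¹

(c)

Reduce each to base SI dimensions:
  (a) kg·m²·s⁻³·A⁻¹
  (b) [kg·m²·s⁻²] / [s·A] = kg·m²·s⁻³·A⁻¹
  (c) [kg·m²·s⁻³·A⁻¹] / [m] = kg·m·s⁻³·A⁻¹
  (d) W·A⁻¹ = J·s⁻¹·A⁻¹ = kg·m²·s⁻³·A⁻¹
All reduce to kg·m²·s⁻³·A⁻¹ except (c), which is kg·m·s⁻³·A⁻¹.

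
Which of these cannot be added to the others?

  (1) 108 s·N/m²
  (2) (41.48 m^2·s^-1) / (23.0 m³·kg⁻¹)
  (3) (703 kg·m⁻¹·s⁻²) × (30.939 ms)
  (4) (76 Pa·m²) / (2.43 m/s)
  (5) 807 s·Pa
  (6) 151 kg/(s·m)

(4)

Expand each in SI base units:
  (1) N·s·m⁻² = kg·m·s⁻²·s·m⁻² = kg·m⁻¹·s⁻¹
  (2) [m²·s⁻¹] / [kg⁻¹·m³] = kg·m⁻¹·s⁻¹
  (3) [kg·m⁻¹·s⁻²] · [s] = kg·m⁻¹·s⁻¹
  (4) [kg·m·s⁻²] / [m·s⁻¹] = kg·s⁻¹
  (5) Pa·s = N·m⁻²·s = kg·m⁻¹·s⁻¹
  (6) kg·m⁻¹·s⁻¹
All reduce to kg·m⁻¹·s⁻¹ except (4), which is kg·s⁻¹.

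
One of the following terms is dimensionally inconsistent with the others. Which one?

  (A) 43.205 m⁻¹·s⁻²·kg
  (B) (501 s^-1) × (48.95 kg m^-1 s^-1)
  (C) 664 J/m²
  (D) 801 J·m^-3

In SI base units:
  (A) kg·m⁻¹·s⁻²
  (B) [s⁻¹] · [kg·m⁻¹·s⁻¹] = kg·m⁻¹·s⁻²
  (C) J·m⁻² = N·m·m⁻² = kg·s⁻²
  (D) J·m⁻³ = N·m·m⁻³ = kg·m⁻¹·s⁻²
All reduce to kg·m⁻¹·s⁻² except (C), which is kg·s⁻².

(C)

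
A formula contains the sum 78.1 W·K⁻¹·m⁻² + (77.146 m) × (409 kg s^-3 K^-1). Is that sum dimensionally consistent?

No

In SI base units:
  78.1 W·K⁻¹·m⁻²:  W·m⁻²·K⁻¹ = J·s⁻¹·m⁻²·K⁻¹ = kg·s⁻³·K⁻¹
  (77.146 m) × (409 kg s^-3 K^-1):  [m] · [kg·s⁻³·K⁻¹] = kg·m·s⁻³·K⁻¹
kg·s⁻³·K⁻¹ ≠ kg·m·s⁻³·K⁻¹, so they cannot be added.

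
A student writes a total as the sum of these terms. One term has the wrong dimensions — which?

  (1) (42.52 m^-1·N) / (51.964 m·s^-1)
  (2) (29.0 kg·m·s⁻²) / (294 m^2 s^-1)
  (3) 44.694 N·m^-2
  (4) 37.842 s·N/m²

(3)

Expand each in SI base units:
  (1) [kg·s⁻²] / [m·s⁻¹] = kg·m⁻¹·s⁻¹
  (2) [kg·m·s⁻²] / [m²·s⁻¹] = kg·m⁻¹·s⁻¹
  (3) N·m⁻² = kg·m·s⁻²·m⁻² = kg·m⁻¹·s⁻²
  (4) N·s·m⁻² = kg·m·s⁻²·s·m⁻² = kg·m⁻¹·s⁻¹
All reduce to kg·m⁻¹·s⁻¹ except (3), which is kg·m⁻¹·s⁻².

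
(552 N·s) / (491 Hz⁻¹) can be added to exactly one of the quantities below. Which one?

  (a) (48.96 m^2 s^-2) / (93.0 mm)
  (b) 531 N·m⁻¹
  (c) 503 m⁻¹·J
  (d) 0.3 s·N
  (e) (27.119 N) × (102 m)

(c)

Reference: [kg·m·s⁻¹] / [s] = kg·m·s⁻².
Each option:
  (a) [m²·s⁻²] / [m] = m·s⁻²
  (b) N·m⁻¹ = kg·m·s⁻²·m⁻¹ = kg·s⁻²
  (c) J·m⁻¹ = N·m·m⁻¹ = kg·m·s⁻²  ← same
  (d) N·s = kg·m·s⁻²·s = kg·m·s⁻¹
  (e) [kg·m·s⁻²] · [m] = kg·m²·s⁻²
Only (c) matches kg·m·s⁻².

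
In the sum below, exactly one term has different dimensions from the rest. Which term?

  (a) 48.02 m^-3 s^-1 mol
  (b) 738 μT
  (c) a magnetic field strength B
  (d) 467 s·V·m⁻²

Expand each in SI base units:
  (a) m⁻³·s⁻¹·mol
  (b) T = Wb·m⁻² = kg·s⁻²·A⁻¹
  (c) [magnetic field strength B] = kg·s⁻²·A⁻¹
  (d) V·s·m⁻² = J·C⁻¹·s·m⁻² = kg·s⁻²·A⁻¹
All reduce to kg·s⁻²·A⁻¹ except (a), which is m⁻³·s⁻¹·mol.

(a)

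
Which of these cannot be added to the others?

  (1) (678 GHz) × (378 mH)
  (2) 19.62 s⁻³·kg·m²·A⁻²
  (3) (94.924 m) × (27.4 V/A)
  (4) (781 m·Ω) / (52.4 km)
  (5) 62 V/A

Expand each in SI base units:
  (1) [s⁻¹] · [kg·m²·s⁻²·A⁻²] = kg·m²·s⁻³·A⁻²
  (2) kg·m²·s⁻³·A⁻²
  (3) [m] · [kg·m²·s⁻³·A⁻²] = kg·m³·s⁻³·A⁻²
  (4) [kg·m³·s⁻³·A⁻²] / [m] = kg·m²·s⁻³·A⁻²
  (5) V·A⁻¹ = J·C⁻¹·A⁻¹ = kg·m²·s⁻³·A⁻²
All reduce to kg·m²·s⁻³·A⁻² except (3), which is kg·m³·s⁻³·A⁻².

(3)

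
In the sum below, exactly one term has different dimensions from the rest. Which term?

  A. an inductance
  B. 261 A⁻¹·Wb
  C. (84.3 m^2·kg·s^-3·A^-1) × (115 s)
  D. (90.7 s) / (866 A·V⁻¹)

Work out the base dimensions of each:
  A. [inductance] = kg·m²·s⁻²·A⁻²
  B. Wb·A⁻¹ = V·s·A⁻¹ = kg·m²·s⁻²·A⁻²
  C. [kg·m²·s⁻³·A⁻¹] · [s] = kg·m²·s⁻²·A⁻¹
  D. [s] / [kg⁻¹·m⁻²·s³·A²] = kg·m²·s⁻²·A⁻²
All reduce to kg·m²·s⁻²·A⁻² except C., which is kg·m²·s⁻²·A⁻¹.

C.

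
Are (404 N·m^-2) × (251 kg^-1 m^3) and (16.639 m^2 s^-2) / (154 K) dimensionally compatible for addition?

No

In SI base units:
  (404 N·m^-2) × (251 kg^-1 m^3):  [kg·m⁻¹·s⁻²] · [kg⁻¹·m³] = m²·s⁻²
  (16.639 m^2 s^-2) / (154 K):  [m²·s⁻²] / [K] = m²·s⁻²·K⁻¹
m²·s⁻² ≠ m²·s⁻²·K⁻¹, so they cannot be added.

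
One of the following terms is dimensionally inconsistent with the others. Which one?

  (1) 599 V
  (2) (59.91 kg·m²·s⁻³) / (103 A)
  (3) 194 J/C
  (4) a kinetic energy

(4)

Work out the base dimensions of each:
  (1) V = J·C⁻¹ = kg·m²·s⁻³·A⁻¹
  (2) [kg·m²·s⁻³] / [A] = kg·m²·s⁻³·A⁻¹
  (3) J·C⁻¹ = N·m·(s·A)⁻¹ = kg·m²·s⁻³·A⁻¹
  (4) [kinetic energy] = kg·m²·s⁻²
All reduce to kg·m²·s⁻³·A⁻¹ except (4), which is kg·m²·s⁻².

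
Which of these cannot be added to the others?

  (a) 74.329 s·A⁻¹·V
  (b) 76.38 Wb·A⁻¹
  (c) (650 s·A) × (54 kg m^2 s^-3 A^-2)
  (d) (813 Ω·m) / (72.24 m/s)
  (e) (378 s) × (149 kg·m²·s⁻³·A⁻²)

Dimensions:
  (a) V·s·A⁻¹ = J·C⁻¹·s·A⁻¹ = kg·m²·s⁻²·A⁻²
  (b) Wb·A⁻¹ = V·s·A⁻¹ = kg·m²·s⁻²·A⁻²
  (c) [s·A] · [kg·m²·s⁻³·A⁻²] = kg·m²·s⁻²·A⁻¹
  (d) [kg·m³·s⁻³·A⁻²] / [m·s⁻¹] = kg·m²·s⁻²·A⁻²
  (e) [s] · [kg·m²·s⁻³·A⁻²] = kg·m²·s⁻²·A⁻²
All reduce to kg·m²·s⁻²·A⁻² except (c), which is kg·m²·s⁻²·A⁻¹.

(c)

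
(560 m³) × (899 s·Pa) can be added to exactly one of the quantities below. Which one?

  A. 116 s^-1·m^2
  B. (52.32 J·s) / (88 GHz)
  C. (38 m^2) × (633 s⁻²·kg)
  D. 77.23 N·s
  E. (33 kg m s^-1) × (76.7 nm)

Reference: [m³] · [kg·m⁻¹·s⁻¹] = kg·m²·s⁻¹.
Each option:
  A. m²·s⁻¹
  B. [kg·m²·s⁻¹] / [s⁻¹] = kg·m²
  C. [m²] · [kg·s⁻²] = kg·m²·s⁻²
  D. N·s = kg·m·s⁻²·s = kg·m·s⁻¹
  E. [kg·m·s⁻¹] · [m] = kg·m²·s⁻¹  ← same
Only E. matches kg·m²·s⁻¹.

E.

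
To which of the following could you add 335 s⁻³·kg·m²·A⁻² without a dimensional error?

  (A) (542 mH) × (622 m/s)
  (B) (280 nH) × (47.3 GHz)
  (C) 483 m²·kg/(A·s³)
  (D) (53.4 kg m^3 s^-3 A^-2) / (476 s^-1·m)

Reference: kg·m²·s⁻³·A⁻².
Each option:
  (A) [kg·m²·s⁻²·A⁻²] · [m·s⁻¹] = kg·m³·s⁻³·A⁻²
  (B) [kg·m²·s⁻²·A⁻²] · [s⁻¹] = kg·m²·s⁻³·A⁻²  ← same
  (C) kg·m²·s⁻³·A⁻¹
  (D) [kg·m³·s⁻³·A⁻²] / [m·s⁻¹] = kg·m²·s⁻²·A⁻²
Only (B) matches kg·m²·s⁻³·A⁻².

(B)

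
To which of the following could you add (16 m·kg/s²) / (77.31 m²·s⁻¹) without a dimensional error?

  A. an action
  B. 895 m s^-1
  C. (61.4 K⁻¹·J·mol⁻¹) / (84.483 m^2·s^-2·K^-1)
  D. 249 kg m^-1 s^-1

Reference: [kg·m·s⁻²] / [m²·s⁻¹] = kg·m⁻¹·s⁻¹.
Each option:
  A. [action] = kg·m²·s⁻¹
  B. m·s⁻¹
  C. [kg·m²·s⁻²·K⁻¹·mol⁻¹] / [m²·s⁻²·K⁻¹] = kg·mol⁻¹
  D. kg·m⁻¹·s⁻¹  ← same
Only D. matches kg·m⁻¹·s⁻¹.

D.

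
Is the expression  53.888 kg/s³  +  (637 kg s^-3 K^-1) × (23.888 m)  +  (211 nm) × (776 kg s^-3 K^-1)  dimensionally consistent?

No

Dimensions:
  53.888 kg/s³:  kg·s⁻³
  (637 kg s^-3 K^-1) × (23.888 m):  [kg·s⁻³·K⁻¹] · [m] = kg·m·s⁻³·K⁻¹
  (211 nm) × (776 kg s^-3 K^-1):  [m] · [kg·s⁻³·K⁻¹] = kg·m·s⁻³·K⁻¹
The terms do not share a single dimension (kg·m·s⁻³·K⁻¹ vs kg·s⁻³).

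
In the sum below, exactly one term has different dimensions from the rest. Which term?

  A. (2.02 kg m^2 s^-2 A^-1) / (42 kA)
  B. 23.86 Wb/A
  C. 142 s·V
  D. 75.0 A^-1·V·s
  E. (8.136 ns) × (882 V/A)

Dimensions:
  A. [kg·m²·s⁻²·A⁻¹] / [A] = kg·m²·s⁻²·A⁻²
  B. Wb·A⁻¹ = V·s·A⁻¹ = kg·m²·s⁻²·A⁻²
  C. V·s = J·C⁻¹·s = kg·m²·s⁻²·A⁻¹
  D. V·s·A⁻¹ = J·C⁻¹·s·A⁻¹ = kg·m²·s⁻²·A⁻²
  E. [s] · [kg·m²·s⁻³·A⁻²] = kg·m²·s⁻²·A⁻²
All reduce to kg·m²·s⁻²·A⁻² except C., which is kg·m²·s⁻²·A⁻¹.

C.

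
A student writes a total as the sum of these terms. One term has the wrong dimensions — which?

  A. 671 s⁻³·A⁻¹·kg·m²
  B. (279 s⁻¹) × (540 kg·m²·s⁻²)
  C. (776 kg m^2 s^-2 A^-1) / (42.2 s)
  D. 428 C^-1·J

B.

Expand each in SI base units:
  A. kg·m²·s⁻³·A⁻¹
  B. [s⁻¹] · [kg·m²·s⁻²] = kg·m²·s⁻³
  C. [kg·m²·s⁻²·A⁻¹] / [s] = kg·m²·s⁻³·A⁻¹
  D. J·C⁻¹ = N·m·(s·A)⁻¹ = kg·m²·s⁻³·A⁻¹
All reduce to kg·m²·s⁻³·A⁻¹ except B., which is kg·m²·s⁻³.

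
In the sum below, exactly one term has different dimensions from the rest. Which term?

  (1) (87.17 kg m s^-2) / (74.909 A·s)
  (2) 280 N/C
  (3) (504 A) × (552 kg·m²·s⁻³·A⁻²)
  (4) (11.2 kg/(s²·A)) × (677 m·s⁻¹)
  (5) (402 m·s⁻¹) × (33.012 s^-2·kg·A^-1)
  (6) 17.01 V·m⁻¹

(3)

Expand each in SI base units:
  (1) [kg·m·s⁻²] / [s·A] = kg·m·s⁻³·A⁻¹
  (2) N·C⁻¹ = kg·m·s⁻²·(s·A)⁻¹ = kg·m·s⁻³·A⁻¹
  (3) [A] · [kg·m²·s⁻³·A⁻²] = kg·m²·s⁻³·A⁻¹
  (4) [kg·s⁻²·A⁻¹] · [m·s⁻¹] = kg·m·s⁻³·A⁻¹
  (5) [m·s⁻¹] · [kg·s⁻²·A⁻¹] = kg·m·s⁻³·A⁻¹
  (6) V·m⁻¹ = J·C⁻¹·m⁻¹ = kg·m·s⁻³·A⁻¹
All reduce to kg·m·s⁻³·A⁻¹ except (3), which is kg·m²·s⁻³·A⁻¹.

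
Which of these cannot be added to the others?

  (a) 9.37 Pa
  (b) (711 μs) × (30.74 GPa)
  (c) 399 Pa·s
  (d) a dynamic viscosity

In SI base units:
  (a) Pa = N·m⁻² = kg·m⁻¹·s⁻²
  (b) [s] · [kg·m⁻¹·s⁻²] = kg·m⁻¹·s⁻¹
  (c) Pa·s = N·m⁻²·s = kg·m⁻¹·s⁻¹
  (d) [dynamic viscosity] = kg·m⁻¹·s⁻¹
All reduce to kg·m⁻¹·s⁻¹ except (a), which is kg·m⁻¹·s⁻².

(a)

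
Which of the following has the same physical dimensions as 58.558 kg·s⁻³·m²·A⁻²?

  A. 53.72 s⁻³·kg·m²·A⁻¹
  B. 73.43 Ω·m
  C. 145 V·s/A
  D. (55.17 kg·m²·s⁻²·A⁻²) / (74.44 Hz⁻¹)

Reference: kg·m²·s⁻³·A⁻².
Each option:
  A. kg·m²·s⁻³·A⁻¹
  B. Ω·m = V·A⁻¹·m = kg·m³·s⁻³·A⁻²
  C. V·s·A⁻¹ = J·C⁻¹·s·A⁻¹ = kg·m²·s⁻²·A⁻²
  D. [kg·m²·s⁻²·A⁻²] / [s] = kg·m²·s⁻³·A⁻²  ← same
Only D. matches kg·m²·s⁻³·A⁻².

D.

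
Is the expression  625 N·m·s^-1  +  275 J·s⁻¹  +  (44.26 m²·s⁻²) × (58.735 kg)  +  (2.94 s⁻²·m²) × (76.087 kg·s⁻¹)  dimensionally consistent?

No

Expand each in SI base units:
  625 N·m·s^-1:  N·m·s⁻¹ = kg·m·s⁻²·m·s⁻¹ = kg·m²·s⁻³
  275 J·s⁻¹:  J·s⁻¹ = N·m·s⁻¹ = kg·m²·s⁻³
  (44.26 m²·s⁻²) × (58.735 kg):  [m²·s⁻²] · [kg] = kg·m²·s⁻²
  (2.94 s⁻²·m²) × (76.087 kg·s⁻¹):  [m²·s⁻²] · [kg·s⁻¹] = kg·m²·s⁻³
The terms do not share a single dimension (kg·m²·s⁻² vs kg·m²·s⁻³).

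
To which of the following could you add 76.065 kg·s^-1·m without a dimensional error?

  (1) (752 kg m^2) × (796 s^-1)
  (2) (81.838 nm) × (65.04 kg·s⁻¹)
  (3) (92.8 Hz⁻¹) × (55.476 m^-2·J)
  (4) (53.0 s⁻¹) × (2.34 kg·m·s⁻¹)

(2)

Reference: kg·m·s⁻¹.
Each option:
  (1) [kg·m²] · [s⁻¹] = kg·m²·s⁻¹
  (2) [m] · [kg·s⁻¹] = kg·m·s⁻¹  ← same
  (3) [s] · [kg·s⁻²] = kg·s⁻¹
  (4) [s⁻¹] · [kg·m·s⁻¹] = kg·m·s⁻²
Only (2) matches kg·m·s⁻¹.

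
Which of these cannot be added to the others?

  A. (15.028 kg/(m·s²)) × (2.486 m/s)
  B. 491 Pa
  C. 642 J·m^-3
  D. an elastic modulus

Expand each in SI base units:
  A. [kg·m⁻¹·s⁻²] · [m·s⁻¹] = kg·s⁻³
  B. Pa = N·m⁻² = kg·m⁻¹·s⁻²
  C. J·m⁻³ = N·m·m⁻³ = kg·m⁻¹·s⁻²
  D. [elastic modulus] = kg·m⁻¹·s⁻²
All reduce to kg·m⁻¹·s⁻² except A., which is kg·s⁻³.

A.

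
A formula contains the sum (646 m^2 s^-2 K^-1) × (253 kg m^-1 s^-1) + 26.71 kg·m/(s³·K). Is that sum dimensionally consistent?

Yes

Expand each in SI base units:
  (646 m^2 s^-2 K^-1) × (253 kg m^-1 s^-1):  [m²·s⁻²·K⁻¹] · [kg·m⁻¹·s⁻¹] = kg·m·s⁻³·K⁻¹
  26.71 kg·m/(s³·K):  kg·m·s⁻³·K⁻¹
Both are kg·m·s⁻³·K⁻¹, so they have the same dimensions and can be added.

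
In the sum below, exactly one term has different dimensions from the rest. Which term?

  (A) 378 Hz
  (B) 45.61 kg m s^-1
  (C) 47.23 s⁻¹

Reduce each to base SI dimensions:
  (A) Hz = s⁻¹
  (B) kg·m·s⁻¹
  (C) s⁻¹
All reduce to s⁻¹ except (B), which is kg·m·s⁻¹.

(B)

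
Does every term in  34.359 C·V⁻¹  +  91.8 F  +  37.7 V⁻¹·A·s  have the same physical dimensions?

Reduce each to base SI dimensions:
  34.359 C·V⁻¹:  C·V⁻¹ = s·A·(J·C⁻¹)⁻¹ = kg⁻¹·m⁻²·s⁴·A²
  91.8 F:  F = C·V⁻¹ = kg⁻¹·m⁻²·s⁴·A²
  37.7 V⁻¹·A·s:  A·s·V⁻¹ = A·s·(J·C⁻¹)⁻¹ = kg⁻¹·m⁻²·s⁴·A²
Every term reduces to kg⁻¹·m⁻²·s⁴·A².

Yes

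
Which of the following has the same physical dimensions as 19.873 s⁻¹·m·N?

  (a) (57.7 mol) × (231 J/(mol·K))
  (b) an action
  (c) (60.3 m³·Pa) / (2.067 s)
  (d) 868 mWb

(c)

Reference: N·m·s⁻¹ = kg·m·s⁻²·m·s⁻¹ = kg·m²·s⁻³.
Each option:
  (a) [mol] · [kg·m²·s⁻²·K⁻¹·mol⁻¹] = kg·m²·s⁻²·K⁻¹
  (b) [action] = kg·m²·s⁻¹
  (c) [kg·m²·s⁻²] / [s] = kg·m²·s⁻³  ← same
  (d) Wb = V·s = kg·m²·s⁻²·A⁻¹
Only (c) matches kg·m²·s⁻³.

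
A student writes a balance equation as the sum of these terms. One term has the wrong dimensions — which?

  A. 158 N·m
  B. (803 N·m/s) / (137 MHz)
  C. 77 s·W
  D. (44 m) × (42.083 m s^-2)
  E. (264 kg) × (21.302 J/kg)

D.

In SI base units:
  A. N·m = kg·m·s⁻²·m = kg·m²·s⁻²
  B. [kg·m²·s⁻³] / [s⁻¹] = kg·m²·s⁻²
  C. W·s = J·s⁻¹·s = kg·m²·s⁻²
  D. [m] · [m·s⁻²] = m²·s⁻²
  E. [kg] · [m²·s⁻²] = kg·m²·s⁻²
All reduce to kg·m²·s⁻² except D., which is m²·s⁻².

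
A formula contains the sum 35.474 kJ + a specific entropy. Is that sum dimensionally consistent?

No

In SI base units:
  35.474 kJ:  J = N·m = kg·m²·s⁻²
  a specific entropy:  [specific entropy] = m²·s⁻²·K⁻¹
kg·m²·s⁻² ≠ m²·s⁻²·K⁻¹, so they cannot be added.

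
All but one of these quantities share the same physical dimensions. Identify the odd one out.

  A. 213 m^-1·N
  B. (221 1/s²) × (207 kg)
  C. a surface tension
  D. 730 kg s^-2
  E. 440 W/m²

E.

Dimensions:
  A. N·m⁻¹ = kg·m·s⁻²·m⁻¹ = kg·s⁻²
  B. [s⁻²] · [kg] = kg·s⁻²
  C. [surface tension] = kg·s⁻²
  D. kg·s⁻²
  E. W·m⁻² = J·s⁻¹·m⁻² = kg·s⁻³
All reduce to kg·s⁻² except E., which is kg·s⁻³.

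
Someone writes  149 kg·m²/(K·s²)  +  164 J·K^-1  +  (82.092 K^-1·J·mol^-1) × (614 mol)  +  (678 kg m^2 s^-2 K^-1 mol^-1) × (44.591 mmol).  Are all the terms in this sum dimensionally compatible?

Yes

Work out the base dimensions of each:
  149 kg·m²/(K·s²):  kg·m²·s⁻²·K⁻¹
  164 J·K^-1:  J·K⁻¹ = N·m·K⁻¹ = kg·m²·s⁻²·K⁻¹
  (82.092 K^-1·J·mol^-1) × (614 mol):  [kg·m²·s⁻²·K⁻¹·mol⁻¹] · [mol] = kg·m²·s⁻²·K⁻¹
  (678 kg m^2 s^-2 K^-1 mol^-1) × (44.591 mmol):  [kg·m²·s⁻²·K⁻¹·mol⁻¹] · [mol] = kg·m²·s⁻²·K⁻¹
Every term reduces to kg·m²·s⁻²·K⁻¹.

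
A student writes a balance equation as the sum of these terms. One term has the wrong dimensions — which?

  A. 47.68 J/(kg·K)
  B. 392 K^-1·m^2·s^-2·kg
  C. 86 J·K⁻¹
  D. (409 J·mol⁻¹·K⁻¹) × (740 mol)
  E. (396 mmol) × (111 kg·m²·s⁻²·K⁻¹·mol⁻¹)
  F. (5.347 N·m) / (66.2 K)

Dimensions:
  A. J·kg⁻¹·K⁻¹ = N·m·kg⁻¹·K⁻¹ = m²·s⁻²·K⁻¹
  B. kg·m²·s⁻²·K⁻¹
  C. J·K⁻¹ = N·m·K⁻¹ = kg·m²·s⁻²·K⁻¹
  D. [kg·m²·s⁻²·K⁻¹·mol⁻¹] · [mol] = kg·m²·s⁻²·K⁻¹
  E. [mol] · [kg·m²·s⁻²·K⁻¹·mol⁻¹] = kg·m²·s⁻²·K⁻¹
  F. [kg·m²·s⁻²] / [K] = kg·m²·s⁻²·K⁻¹
All reduce to kg·m²·s⁻²·K⁻¹ except A., which is m²·s⁻²·K⁻¹.

A.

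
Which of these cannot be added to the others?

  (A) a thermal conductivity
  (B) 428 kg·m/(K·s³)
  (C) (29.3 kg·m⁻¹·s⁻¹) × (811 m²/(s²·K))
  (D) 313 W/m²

Reduce each to base SI dimensions:
  (A) [thermal conductivity] = kg·m·s⁻³·K⁻¹
  (B) kg·m·s⁻³·K⁻¹
  (C) [kg·m⁻¹·s⁻¹] · [m²·s⁻²·K⁻¹] = kg·m·s⁻³·K⁻¹
  (D) W·m⁻² = J·s⁻¹·m⁻² = kg·s⁻³
All reduce to kg·m·s⁻³·K⁻¹ except (D), which is kg·s⁻³.

(D)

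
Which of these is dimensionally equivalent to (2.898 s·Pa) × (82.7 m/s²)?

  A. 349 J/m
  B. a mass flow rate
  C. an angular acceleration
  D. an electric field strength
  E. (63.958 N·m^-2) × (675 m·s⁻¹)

E.

Reference: [kg·m⁻¹·s⁻¹] · [m·s⁻²] = kg·s⁻³.
Each option:
  A. J·m⁻¹ = N·m·m⁻¹ = kg·m·s⁻²
  B. [mass flow rate] = kg·s⁻¹
  C. [angular acceleration] = s⁻²
  D. [electric field strength] = kg·m·s⁻³·A⁻¹
  E. [kg·m⁻¹·s⁻²] · [m·s⁻¹] = kg·s⁻³  ← same
Only E. matches kg·s⁻³.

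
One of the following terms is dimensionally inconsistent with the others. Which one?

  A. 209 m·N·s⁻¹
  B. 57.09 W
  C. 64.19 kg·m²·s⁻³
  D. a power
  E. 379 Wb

E.

Expand each in SI base units:
  A. N·m·s⁻¹ = kg·m·s⁻²·m·s⁻¹ = kg·m²·s⁻³
  B. W = J·s⁻¹ = kg·m²·s⁻³
  C. kg·m²·s⁻³
  D. [power] = kg·m²·s⁻³
  E. Wb = V·s = kg·m²·s⁻²·A⁻¹
All reduce to kg·m²·s⁻³ except E., which is kg·m²·s⁻²·A⁻¹.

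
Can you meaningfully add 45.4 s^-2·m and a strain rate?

No

Reduce each to base SI dimensions:
  45.4 s^-2·m:  m·s⁻²
  a strain rate:  [strain rate] = s⁻¹
m·s⁻² ≠ s⁻¹, so they cannot be added.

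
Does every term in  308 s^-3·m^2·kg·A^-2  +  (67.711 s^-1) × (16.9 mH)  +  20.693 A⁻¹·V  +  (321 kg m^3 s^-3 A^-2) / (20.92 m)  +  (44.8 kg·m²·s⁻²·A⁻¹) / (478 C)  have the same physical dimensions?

Yes

In SI base units:
  308 s^-3·m^2·kg·A^-2:  kg·m²·s⁻³·A⁻²
  (67.711 s^-1) × (16.9 mH):  [s⁻¹] · [kg·m²·s⁻²·A⁻²] = kg·m²·s⁻³·A⁻²
  20.693 A⁻¹·V:  V·A⁻¹ = J·C⁻¹·A⁻¹ = kg·m²·s⁻³·A⁻²
  (321 kg m^3 s^-3 A^-2) / (20.92 m):  [kg·m³·s⁻³·A⁻²] / [m] = kg·m²·s⁻³·A⁻²
  (44.8 kg·m²·s⁻²·A⁻¹) / (478 C):  [kg·m²·s⁻²·A⁻¹] / [s·A] = kg·m²·s⁻³·A⁻²
Every term reduces to kg·m²·s⁻³·A⁻².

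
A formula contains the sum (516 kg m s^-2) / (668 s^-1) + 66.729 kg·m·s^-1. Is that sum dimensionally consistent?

Yes

Dimensions:
  (516 kg m s^-2) / (668 s^-1):  [kg·m·s⁻²] / [s⁻¹] = kg·m·s⁻¹
  66.729 kg·m·s^-1:  kg·m·s⁻¹
Both are kg·m·s⁻¹, so they have the same dimensions and can be added.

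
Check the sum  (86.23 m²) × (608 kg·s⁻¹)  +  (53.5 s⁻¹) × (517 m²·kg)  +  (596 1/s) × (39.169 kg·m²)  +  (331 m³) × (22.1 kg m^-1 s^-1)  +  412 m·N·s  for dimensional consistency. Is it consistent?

Yes

Dimensions:
  (86.23 m²) × (608 kg·s⁻¹):  [m²] · [kg·s⁻¹] = kg·m²·s⁻¹
  (53.5 s⁻¹) × (517 m²·kg):  [s⁻¹] · [kg·m²] = kg·m²·s⁻¹
  (596 1/s) × (39.169 kg·m²):  [s⁻¹] · [kg·m²] = kg·m²·s⁻¹
  (331 m³) × (22.1 kg m^-1 s^-1):  [m³] · [kg·m⁻¹·s⁻¹] = kg·m²·s⁻¹
  412 m·N·s:  N·m·s = kg·m·s⁻²·m·s = kg·m²·s⁻¹
Every term reduces to kg·m²·s⁻¹.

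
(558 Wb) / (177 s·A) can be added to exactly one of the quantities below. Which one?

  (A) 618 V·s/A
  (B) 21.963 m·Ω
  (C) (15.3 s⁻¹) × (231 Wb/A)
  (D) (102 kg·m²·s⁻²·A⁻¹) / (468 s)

(C)

Reference: [kg·m²·s⁻²·A⁻¹] / [s·A] = kg·m²·s⁻³·A⁻².
Each option:
  (A) V·s·A⁻¹ = J·C⁻¹·s·A⁻¹ = kg·m²·s⁻²·A⁻²
  (B) Ω·m = V·A⁻¹·m = kg·m³·s⁻³·A⁻²
  (C) [s⁻¹] · [kg·m²·s⁻²·A⁻²] = kg·m²·s⁻³·A⁻²  ← same
  (D) [kg·m²·s⁻²·A⁻¹] / [s] = kg·m²·s⁻³·A⁻¹
Only (C) matches kg·m²·s⁻³·A⁻².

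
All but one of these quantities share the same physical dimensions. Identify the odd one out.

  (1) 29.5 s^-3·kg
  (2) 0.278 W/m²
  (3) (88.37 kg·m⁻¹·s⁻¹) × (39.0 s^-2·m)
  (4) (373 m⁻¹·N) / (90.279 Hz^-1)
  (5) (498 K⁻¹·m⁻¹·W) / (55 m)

(5)

Expand each in SI base units:
  (1) kg·s⁻³
  (2) W·m⁻² = J·s⁻¹·m⁻² = kg·s⁻³
  (3) [kg·m⁻¹·s⁻¹] · [m·s⁻²] = kg·s⁻³
  (4) [kg·s⁻²] / [s] = kg·s⁻³
  (5) [kg·m·s⁻³·K⁻¹] / [m] = kg·s⁻³·K⁻¹
All reduce to kg·s⁻³ except (5), which is kg·s⁻³·K⁻¹.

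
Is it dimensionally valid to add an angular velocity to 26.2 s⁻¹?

In SI base units:
  an angular velocity:  [angular velocity] = s⁻¹
  26.2 s⁻¹:  s⁻¹
Both are s⁻¹, so they have the same dimensions and can be added.

Yes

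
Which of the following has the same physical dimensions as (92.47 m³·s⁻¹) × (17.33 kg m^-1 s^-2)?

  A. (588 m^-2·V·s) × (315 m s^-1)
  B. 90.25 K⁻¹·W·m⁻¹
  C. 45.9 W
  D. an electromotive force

Reference: [m³·s⁻¹] · [kg·m⁻¹·s⁻²] = kg·m²·s⁻³.
Each option:
  A. [kg·s⁻²·A⁻¹] · [m·s⁻¹] = kg·m·s⁻³·A⁻¹
  B. W·m⁻¹·K⁻¹ = J·s⁻¹·m⁻¹·K⁻¹ = kg·m·s⁻³·K⁻¹
  C. W = J·s⁻¹ = kg·m²·s⁻³  ← same
  D. [electromotive force] = kg·m²·s⁻³·A⁻¹
Only C. matches kg·m²·s⁻³.

C.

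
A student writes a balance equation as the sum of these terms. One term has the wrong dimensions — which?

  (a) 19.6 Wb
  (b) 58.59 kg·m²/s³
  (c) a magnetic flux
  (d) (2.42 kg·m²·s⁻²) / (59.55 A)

Dimensions:
  (a) Wb = V·s = kg·m²·s⁻²·A⁻¹
  (b) kg·m²·s⁻³
  (c) [magnetic flux] = kg·m²·s⁻²·A⁻¹
  (d) [kg·m²·s⁻²] / [A] = kg·m²·s⁻²·A⁻¹
All reduce to kg·m²·s⁻²·A⁻¹ except (b), which is kg·m²·s⁻³.

(b)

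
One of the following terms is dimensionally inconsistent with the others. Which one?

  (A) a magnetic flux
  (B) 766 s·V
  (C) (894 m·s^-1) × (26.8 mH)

Work out the base dimensions of each:
  (A) [magnetic flux] = kg·m²·s⁻²·A⁻¹
  (B) V·s = J·C⁻¹·s = kg·m²·s⁻²·A⁻¹
  (C) [m·s⁻¹] · [kg·m²·s⁻²·A⁻²] = kg·m³·s⁻³·A⁻²
All reduce to kg·m²·s⁻²·A⁻¹ except (C), which is kg·m³·s⁻³·A⁻².

(C)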